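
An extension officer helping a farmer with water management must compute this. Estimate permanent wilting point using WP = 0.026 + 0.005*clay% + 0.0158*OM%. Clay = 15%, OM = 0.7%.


WP = 0.026 + 0.005*15 + 0.0158*0.7
   = 0.026 + 0.0750 + 0.0111
   = 0.1121


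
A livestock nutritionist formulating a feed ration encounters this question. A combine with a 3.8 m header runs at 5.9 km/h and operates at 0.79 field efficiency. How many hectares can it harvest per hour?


C = w * v * eta_f / 10
  = 3.8 * 5.9 * 0.79 / 10
  = 17.71 / 10
  = 1.77 ha/h


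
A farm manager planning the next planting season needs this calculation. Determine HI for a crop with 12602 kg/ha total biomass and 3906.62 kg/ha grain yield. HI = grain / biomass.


HI = grain_yield / biomass
   = 3906.62 / 12602
   = 0.31


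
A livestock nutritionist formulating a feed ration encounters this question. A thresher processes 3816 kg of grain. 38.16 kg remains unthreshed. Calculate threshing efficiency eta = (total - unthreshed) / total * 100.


eta = (total - unthreshed) / total * 100
    = (3816 - 38.16) / 3816 * 100
    = 3777.84 / 3816 * 100
    = 99%


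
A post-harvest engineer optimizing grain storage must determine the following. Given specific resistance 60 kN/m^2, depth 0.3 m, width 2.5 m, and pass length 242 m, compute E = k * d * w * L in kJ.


E = k * d * w * L
  = 60 * 0.3 * 2.5 * 242
  = 10890 kJ


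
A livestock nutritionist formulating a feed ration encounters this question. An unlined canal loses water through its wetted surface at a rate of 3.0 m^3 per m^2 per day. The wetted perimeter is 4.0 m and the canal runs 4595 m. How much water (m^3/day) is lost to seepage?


S = C * P * L
  = 3.0 * 4.0 * 4595
  = 55140 m^3/day


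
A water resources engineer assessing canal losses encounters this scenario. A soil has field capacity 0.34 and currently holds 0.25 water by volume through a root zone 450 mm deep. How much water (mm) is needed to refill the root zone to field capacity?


SMD = (FC - theta) * D
    = (0.34 - 0.25) * 450
    = 0.090 * 450
    = 40.50 mm


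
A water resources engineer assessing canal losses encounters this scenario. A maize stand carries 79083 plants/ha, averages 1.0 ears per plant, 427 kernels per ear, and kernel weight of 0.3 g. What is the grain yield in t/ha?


Y = density * ears * kernels * kw
  = 79083 * 1.0 * 427 * 0.3 g/ha
  = 10130532.30 g/ha
  = 10130.53 kg/ha = 10.13 t/ha


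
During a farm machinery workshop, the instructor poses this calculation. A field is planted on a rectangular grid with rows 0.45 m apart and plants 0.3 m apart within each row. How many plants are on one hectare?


D = 10000 / (row_sp * plant_sp)
  = 10000 / (0.45 * 0.3)
  = 10000 / 0.1350
  = 74074.07 plants/ha


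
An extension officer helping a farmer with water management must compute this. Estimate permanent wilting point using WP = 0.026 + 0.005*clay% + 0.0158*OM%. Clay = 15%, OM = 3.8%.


WP = 0.026 + 0.005*15 + 0.0158*3.8
   = 0.026 + 0.0750 + 0.0600
   = 0.1610


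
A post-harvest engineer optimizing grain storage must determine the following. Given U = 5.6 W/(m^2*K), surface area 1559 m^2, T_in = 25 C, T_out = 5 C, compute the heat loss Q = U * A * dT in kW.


dT = 25 - (5) = 20 K
Q = U * A * dT
  = 5.6 * 1559 * 20
  = 174608 W = 174.61 kW


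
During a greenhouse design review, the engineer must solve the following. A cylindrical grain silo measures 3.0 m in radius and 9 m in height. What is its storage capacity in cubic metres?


V = pi * r^2 * h
  = pi * 3.0^2 * 9
  = pi * 9 * 9
  = 254.47 m^3


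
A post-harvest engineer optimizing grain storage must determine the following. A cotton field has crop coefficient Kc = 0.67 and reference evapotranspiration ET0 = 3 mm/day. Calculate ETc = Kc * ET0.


ETc = Kc * ET0
    = 0.67 * 3
    = 2.01 mm/day


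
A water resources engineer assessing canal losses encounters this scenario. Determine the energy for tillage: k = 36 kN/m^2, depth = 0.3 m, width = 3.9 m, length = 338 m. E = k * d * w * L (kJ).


E = k * d * w * L
  = 36 * 0.3 * 3.9 * 338
  = 14236.56 kJ


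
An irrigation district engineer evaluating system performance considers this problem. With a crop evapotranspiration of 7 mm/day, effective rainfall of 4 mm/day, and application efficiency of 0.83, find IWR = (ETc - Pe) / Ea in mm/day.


IWR = (ETc - Pe) / Ea
    = (7 - 4) / 0.83
    = 3 / 0.83
    = 3.61 mm/day


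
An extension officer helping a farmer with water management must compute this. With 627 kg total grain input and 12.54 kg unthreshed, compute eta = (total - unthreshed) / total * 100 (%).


eta = (total - unthreshed) / total * 100
    = (627 - 12.54) / 627 * 100
    = 614.46 / 627 * 100
    = 98%


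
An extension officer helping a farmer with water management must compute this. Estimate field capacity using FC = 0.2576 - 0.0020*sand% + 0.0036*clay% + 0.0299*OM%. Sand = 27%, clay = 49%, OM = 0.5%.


FC = 0.2576 - 0.0020*27 + 0.0036*49 + 0.0299*0.5
   = 0.2576 - 0.0540 + 0.1764 + 0.0150
   = 0.3950


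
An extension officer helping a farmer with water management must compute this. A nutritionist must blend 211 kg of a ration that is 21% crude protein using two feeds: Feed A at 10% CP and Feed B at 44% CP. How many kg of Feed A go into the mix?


parts_A = CP_b - target = 44 - 21 = 23
parts_B = target - CP_a = 21 - 10 = 11
total_parts = 23 + 11 = 34
Feed A = 211 * 23 / 34 = 142.74 kg
Feed B = 211 * 11 / 34 = 68.26 kg

142.74 kg


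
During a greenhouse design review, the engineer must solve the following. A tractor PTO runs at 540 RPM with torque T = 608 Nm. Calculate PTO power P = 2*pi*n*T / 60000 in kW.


P = 2*pi*n*T / 60000
  = 2*pi * 540 * 608 / 60000
  = 2062895.40 / 60000
  = 34.38 kW


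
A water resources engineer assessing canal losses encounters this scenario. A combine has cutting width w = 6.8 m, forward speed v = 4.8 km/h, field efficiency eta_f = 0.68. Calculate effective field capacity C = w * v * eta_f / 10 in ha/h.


C = w * v * eta_f / 10
  = 6.8 * 4.8 * 0.68 / 10
  = 22.20 / 10
  = 2.22 ha/h


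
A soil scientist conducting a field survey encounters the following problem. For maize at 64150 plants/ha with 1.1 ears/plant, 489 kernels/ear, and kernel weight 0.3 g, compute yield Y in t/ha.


Y = density * ears * kernels * kw
  = 64150 * 1.1 * 489 * 0.3 g/ha
  = 10351885.50 g/ha
  = 10351.89 kg/ha = 10.35 t/ha


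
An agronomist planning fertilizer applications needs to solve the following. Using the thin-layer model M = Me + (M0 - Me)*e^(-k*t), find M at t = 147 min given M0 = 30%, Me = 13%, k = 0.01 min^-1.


M = Me + (M0 - Me) * e^(-k*t)
  = 13 + (30 - 13) * e^(-0.01*147)
  = 13 + 17 * e^(-1.470)
  = 13 + 17 * 0.22993
  = 13 + 3.9087
  = 16.91%


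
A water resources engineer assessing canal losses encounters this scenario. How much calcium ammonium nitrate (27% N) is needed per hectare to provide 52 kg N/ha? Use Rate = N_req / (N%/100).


Rate = N_required / (N_content / 100)
     = 52 / (27 / 100)
     = 52 / 0.27
     = 192.59 kg/ha


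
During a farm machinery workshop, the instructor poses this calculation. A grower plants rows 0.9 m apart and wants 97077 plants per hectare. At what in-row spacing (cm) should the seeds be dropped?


spacing = 10000 / (row_sp * density)
        = 10000 / (0.9 * 97077)
        = 10000 / 87369.30
        = 0.11446 m = 11.45 cm


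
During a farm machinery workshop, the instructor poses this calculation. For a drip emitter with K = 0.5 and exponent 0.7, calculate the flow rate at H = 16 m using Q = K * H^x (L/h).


Q = K * H^x
  = 0.5 * 16^0.7
  = 0.5 * 6.9644
  = 3.48 L/h


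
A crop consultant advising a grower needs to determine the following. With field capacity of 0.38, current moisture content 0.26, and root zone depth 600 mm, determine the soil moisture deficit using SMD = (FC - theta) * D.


SMD = (FC - theta) * D
    = (0.38 - 0.26) * 600
    = 0.120 * 600
    = 72 mm


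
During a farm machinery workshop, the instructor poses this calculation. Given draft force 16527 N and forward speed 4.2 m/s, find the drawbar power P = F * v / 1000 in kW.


P = F * v / 1000
  = 16527 * 4.2 / 1000
  = 69413.40 / 1000
  = 69.41 kW


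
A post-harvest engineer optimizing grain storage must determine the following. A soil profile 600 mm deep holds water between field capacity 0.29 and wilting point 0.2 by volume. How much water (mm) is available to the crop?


AW = (FC - WP) * D
   = (0.29 - 0.2) * 600
   = 0.09 * 600
   = 54 mm


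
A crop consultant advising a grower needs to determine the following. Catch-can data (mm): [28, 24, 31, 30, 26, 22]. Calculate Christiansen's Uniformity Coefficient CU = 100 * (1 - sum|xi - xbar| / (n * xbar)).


xbar = 161 / 6 = 26.833
sum|xi - xbar| = 17
CU = 100 * (1 - 17 / (6 * 26.833))
   = 100 * (1 - 0.1056)
   = 89.44%


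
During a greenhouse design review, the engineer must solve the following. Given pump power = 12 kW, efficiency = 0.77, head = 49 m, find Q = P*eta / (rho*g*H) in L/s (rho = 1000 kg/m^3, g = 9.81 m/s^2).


Q = (P * 1000 * eta) / (rho * g * H)
  = (12 * 1000 * 0.77) / (1000 * 9.81 * 49)
  = 9240 / 480690
  = 0.01922 m^3/s = 19.22 L/s


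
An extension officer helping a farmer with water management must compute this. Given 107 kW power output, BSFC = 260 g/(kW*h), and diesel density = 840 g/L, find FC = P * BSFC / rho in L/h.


FC = P * BSFC / rho_fuel
   = 107 * 260 / 840
   = 27820 / 840
   = 33.12 L/h


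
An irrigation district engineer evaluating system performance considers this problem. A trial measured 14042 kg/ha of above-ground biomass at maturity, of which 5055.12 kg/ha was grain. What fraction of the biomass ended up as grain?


HI = grain_yield / biomass
   = 5055.12 / 14042
   = 0.36


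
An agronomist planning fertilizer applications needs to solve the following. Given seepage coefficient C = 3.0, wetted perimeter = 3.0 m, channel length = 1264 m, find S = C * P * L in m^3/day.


S = C * P * L
  = 3.0 * 3.0 * 1264
  = 11376 m^3/day


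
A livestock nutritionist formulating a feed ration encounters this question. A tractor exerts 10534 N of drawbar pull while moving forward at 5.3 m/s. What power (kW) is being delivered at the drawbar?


P = F * v / 1000
  = 10534 * 5.3 / 1000
  = 55830.20 / 1000
  = 55.83 kW


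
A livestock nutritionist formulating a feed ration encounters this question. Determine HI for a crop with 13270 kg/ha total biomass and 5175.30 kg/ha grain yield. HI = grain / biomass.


HI = grain_yield / biomass
   = 5175.30 / 13270
   = 0.39


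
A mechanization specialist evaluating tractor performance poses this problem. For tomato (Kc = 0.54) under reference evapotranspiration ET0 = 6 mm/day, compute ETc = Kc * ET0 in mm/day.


ETc = Kc * ET0
    = 0.54 * 6
    = 3.24 mm/day


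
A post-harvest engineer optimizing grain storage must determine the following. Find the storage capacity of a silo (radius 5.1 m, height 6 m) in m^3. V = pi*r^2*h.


V = pi * r^2 * h
  = pi * 5.1^2 * 6
  = pi * 26.01 * 6
  = 490.28 m^3


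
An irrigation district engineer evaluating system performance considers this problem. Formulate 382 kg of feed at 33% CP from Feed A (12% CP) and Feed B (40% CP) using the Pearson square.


parts_A = CP_b - target = 40 - 33 = 7
parts_B = target - CP_a = 33 - 12 = 21
total_parts = 7 + 21 = 28
Feed A = 382 * 7 / 28 = 95.50 kg
Feed B = 382 * 21 / 28 = 286.50 kg

95.50 kg


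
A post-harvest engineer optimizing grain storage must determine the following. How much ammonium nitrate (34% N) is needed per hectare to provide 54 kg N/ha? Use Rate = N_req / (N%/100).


Rate = N_required / (N_content / 100)
     = 54 / (34 / 100)
     = 54 / 0.34
     = 158.82 kg/ha


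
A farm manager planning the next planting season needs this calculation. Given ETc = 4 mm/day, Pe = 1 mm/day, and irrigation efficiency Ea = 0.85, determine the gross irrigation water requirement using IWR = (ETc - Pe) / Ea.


IWR = (ETc - Pe) / Ea
    = (4 - 1) / 0.85
    = 3 / 0.85
    = 3.53 mm/day


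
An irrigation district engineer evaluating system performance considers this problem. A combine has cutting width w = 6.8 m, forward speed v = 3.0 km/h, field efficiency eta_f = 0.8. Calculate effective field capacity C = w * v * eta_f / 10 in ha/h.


C = w * v * eta_f / 10
  = 6.8 * 3.0 * 0.8 / 10
  = 16.32 / 10
  = 1.63 ha/h


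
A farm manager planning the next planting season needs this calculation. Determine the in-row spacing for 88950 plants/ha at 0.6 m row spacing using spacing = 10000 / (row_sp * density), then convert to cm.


spacing = 10000 / (row_sp * density)
        = 10000 / (0.6 * 88950)
        = 10000 / 53370
        = 0.18737 m = 18.74 cm


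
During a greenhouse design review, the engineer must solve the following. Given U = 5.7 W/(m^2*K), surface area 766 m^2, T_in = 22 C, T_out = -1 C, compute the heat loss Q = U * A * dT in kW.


dT = 22 - (-1) = 23 K
Q = U * A * dT
  = 5.7 * 766 * 23
  = 100422.60 W = 100.42 kW


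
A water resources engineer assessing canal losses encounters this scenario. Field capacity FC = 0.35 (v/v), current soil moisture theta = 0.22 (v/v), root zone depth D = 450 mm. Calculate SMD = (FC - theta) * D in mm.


SMD = (FC - theta) * D
    = (0.35 - 0.22) * 450
    = 0.130 * 450
    = 58.50 mm


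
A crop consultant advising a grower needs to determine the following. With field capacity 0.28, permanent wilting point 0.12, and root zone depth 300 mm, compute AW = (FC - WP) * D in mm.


AW = (FC - WP) * D
   = (0.28 - 0.12) * 300
   = 0.16 * 300
   = 48 mm


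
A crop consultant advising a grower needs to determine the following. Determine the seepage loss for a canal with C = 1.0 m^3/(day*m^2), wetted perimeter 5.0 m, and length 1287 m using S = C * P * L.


S = C * P * L
  = 1.0 * 5.0 * 1287
  = 6435 m^3/day


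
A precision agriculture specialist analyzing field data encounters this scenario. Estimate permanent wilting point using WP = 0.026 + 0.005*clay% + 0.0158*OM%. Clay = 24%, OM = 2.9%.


WP = 0.026 + 0.005*24 + 0.0158*2.9
   = 0.026 + 0.1200 + 0.0458
   = 0.1918


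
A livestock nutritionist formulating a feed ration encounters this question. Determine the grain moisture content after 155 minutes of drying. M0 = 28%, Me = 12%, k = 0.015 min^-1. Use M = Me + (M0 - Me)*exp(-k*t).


M = Me + (M0 - Me) * e^(-k*t)
  = 12 + (28 - 12) * e^(-0.015*155)
  = 12 + 16 * e^(-2.325)
  = 12 + 16 * 0.09778
  = 12 + 1.5645
  = 13.56%


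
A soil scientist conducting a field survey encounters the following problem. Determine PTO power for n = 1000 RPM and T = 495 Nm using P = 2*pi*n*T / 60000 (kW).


P = 2*pi*n*T / 60000
  = 2*pi * 1000 * 495 / 60000
  = 3110176.73 / 60000
  = 51.84 kW


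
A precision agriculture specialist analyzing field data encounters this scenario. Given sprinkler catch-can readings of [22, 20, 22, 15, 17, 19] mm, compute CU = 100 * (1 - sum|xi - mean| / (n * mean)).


xbar = 115 / 6 = 19.167
sum|xi - xbar| = 13
CU = 100 * (1 - 13 / (6 * 19.167))
   = 100 * (1 - 0.1130)
   = 88.70%


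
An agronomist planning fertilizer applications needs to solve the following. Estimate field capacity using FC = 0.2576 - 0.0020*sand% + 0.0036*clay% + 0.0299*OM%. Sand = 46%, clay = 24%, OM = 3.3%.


FC = 0.2576 - 0.0020*46 + 0.0036*24 + 0.0299*3.3
   = 0.2576 - 0.0920 + 0.0864 + 0.0987
   = 0.3507


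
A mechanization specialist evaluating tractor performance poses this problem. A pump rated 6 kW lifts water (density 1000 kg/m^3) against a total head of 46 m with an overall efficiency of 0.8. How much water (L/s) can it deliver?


Q = (P * 1000 * eta) / (rho * g * H)
  = (6 * 1000 * 0.8) / (1000 * 9.81 * 46)
  = 4800 / 451260
  = 0.01064 m^3/s = 10.64 L/s


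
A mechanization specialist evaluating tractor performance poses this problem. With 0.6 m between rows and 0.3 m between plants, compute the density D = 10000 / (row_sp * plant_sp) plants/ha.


D = 10000 / (row_sp * plant_sp)
  = 10000 / (0.6 * 0.3)
  = 10000 / 0.1800
  = 55555.56 plants/ha


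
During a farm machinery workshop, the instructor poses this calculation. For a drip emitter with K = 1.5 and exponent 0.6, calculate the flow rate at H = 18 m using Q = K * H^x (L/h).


Q = K * H^x
  = 1.5 * 18^0.6
  = 1.5 * 5.6645
  = 8.50 L/h


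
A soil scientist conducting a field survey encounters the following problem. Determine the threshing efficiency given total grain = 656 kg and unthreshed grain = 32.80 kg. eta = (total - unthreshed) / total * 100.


eta = (total - unthreshed) / total * 100
    = (656 - 32.80) / 656 * 100
    = 623.20 / 656 * 100
    = 95%


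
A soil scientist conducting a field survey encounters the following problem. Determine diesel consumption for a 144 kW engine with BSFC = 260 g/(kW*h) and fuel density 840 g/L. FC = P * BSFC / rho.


FC = P * BSFC / rho_fuel
   = 144 * 260 / 840
   = 37440 / 840
   = 44.57 L/h


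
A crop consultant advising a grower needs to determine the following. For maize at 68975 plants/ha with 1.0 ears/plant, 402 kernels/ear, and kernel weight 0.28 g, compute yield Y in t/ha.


Y = density * ears * kernels * kw
  = 68975 * 1.0 * 402 * 0.28 g/ha
  = 7763826 g/ha
  = 7763.83 kg/ha = 7.76 t/ha


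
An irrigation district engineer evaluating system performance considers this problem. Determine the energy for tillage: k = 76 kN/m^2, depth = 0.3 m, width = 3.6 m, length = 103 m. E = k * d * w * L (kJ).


E = k * d * w * L
  = 76 * 0.3 * 3.6 * 103
  = 8454.24 kJ


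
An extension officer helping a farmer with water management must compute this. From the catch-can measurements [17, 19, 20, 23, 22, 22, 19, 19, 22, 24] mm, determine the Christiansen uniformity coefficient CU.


xbar = 207 / 10 = 20.700
sum|xi - xbar| = 19
CU = 100 * (1 - 19 / (10 * 20.700))
   = 100 * (1 - 0.0918)
   = 90.82%


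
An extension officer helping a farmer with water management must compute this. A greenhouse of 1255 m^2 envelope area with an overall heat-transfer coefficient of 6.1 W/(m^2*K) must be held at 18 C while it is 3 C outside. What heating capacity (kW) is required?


dT = 18 - (3) = 15 K
Q = U * A * dT
  = 6.1 * 1255 * 15
  = 114832.50 W = 114.83 kW


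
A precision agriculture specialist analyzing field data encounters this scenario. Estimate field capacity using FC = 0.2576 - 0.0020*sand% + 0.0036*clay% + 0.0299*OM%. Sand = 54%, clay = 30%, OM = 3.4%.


FC = 0.2576 - 0.0020*54 + 0.0036*30 + 0.0299*3.4
   = 0.2576 - 0.1080 + 0.1080 + 0.1017
   = 0.3593


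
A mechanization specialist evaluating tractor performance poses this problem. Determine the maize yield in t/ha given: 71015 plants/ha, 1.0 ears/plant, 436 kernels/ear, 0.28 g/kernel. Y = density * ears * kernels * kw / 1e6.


Y = density * ears * kernels * kw
  = 71015 * 1.0 * 436 * 0.28 g/ha
  = 8669511.20 g/ha
  = 8669.51 kg/ha = 8.67 t/ha


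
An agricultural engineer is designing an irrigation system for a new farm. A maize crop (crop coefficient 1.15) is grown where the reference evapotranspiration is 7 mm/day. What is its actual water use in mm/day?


ETc = Kc * ET0
    = 1.15 * 7
    = 8.05 mm/day


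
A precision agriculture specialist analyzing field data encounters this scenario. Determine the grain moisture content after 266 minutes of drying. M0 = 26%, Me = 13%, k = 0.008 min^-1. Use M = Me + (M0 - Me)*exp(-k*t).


M = Me + (M0 - Me) * e^(-k*t)
  = 13 + (26 - 13) * e^(-0.008*266)
  = 13 + 13 * e^(-2.128)
  = 13 + 13 * 0.11908
  = 13 + 1.5480
  = 14.55%


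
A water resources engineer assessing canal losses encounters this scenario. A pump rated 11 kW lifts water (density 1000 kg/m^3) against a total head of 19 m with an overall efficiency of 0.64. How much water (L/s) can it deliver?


Q = (P * 1000 * eta) / (rho * g * H)
  = (11 * 1000 * 0.64) / (1000 * 9.81 * 19)
  = 7040 / 186390
  = 0.03777 m^3/s = 37.77 L/s


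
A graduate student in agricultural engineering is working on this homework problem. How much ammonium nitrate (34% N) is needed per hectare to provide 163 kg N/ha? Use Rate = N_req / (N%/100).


Rate = N_required / (N_content / 100)
     = 163 / (34 / 100)
     = 163 / 0.34
     = 479.41 kg/ha


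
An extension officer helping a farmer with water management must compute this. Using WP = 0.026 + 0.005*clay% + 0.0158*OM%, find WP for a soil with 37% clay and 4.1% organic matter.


WP = 0.026 + 0.005*37 + 0.0158*4.1
   = 0.026 + 0.1850 + 0.0648
   = 0.2758


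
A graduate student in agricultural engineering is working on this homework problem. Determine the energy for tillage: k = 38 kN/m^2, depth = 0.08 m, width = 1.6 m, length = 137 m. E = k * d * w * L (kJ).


E = k * d * w * L
  = 38 * 0.08 * 1.6 * 137
  = 666.37 kJ


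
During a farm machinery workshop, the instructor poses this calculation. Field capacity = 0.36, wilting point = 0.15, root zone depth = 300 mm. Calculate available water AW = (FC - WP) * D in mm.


AW = (FC - WP) * D
   = (0.36 - 0.15) * 300
   = 0.21 * 300
   = 63 mm


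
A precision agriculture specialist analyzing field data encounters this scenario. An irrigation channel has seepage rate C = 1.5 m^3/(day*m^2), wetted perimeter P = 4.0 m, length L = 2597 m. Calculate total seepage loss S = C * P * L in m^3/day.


S = C * P * L
  = 1.5 * 4.0 * 2597
  = 15582 m^3/day


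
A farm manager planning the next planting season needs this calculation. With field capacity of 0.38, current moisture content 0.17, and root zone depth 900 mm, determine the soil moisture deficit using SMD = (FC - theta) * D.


SMD = (FC - theta) * D
    = (0.38 - 0.17) * 900
    = 0.210 * 900
    = 189 mm


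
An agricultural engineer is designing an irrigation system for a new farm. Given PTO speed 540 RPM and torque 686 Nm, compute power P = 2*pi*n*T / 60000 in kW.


P = 2*pi*n*T / 60000
  = 2*pi * 540 * 686 / 60000
  = 2327543.17 / 60000
  = 38.79 kW


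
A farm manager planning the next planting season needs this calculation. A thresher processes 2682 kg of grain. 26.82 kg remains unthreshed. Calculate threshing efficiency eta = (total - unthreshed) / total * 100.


eta = (total - unthreshed) / total * 100
    = (2682 - 26.82) / 2682 * 100
    = 2655.18 / 2682 * 100
    = 99%


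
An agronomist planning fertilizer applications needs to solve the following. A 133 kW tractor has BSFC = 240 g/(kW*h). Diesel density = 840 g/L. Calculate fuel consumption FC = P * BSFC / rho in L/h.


FC = P * BSFC / rho_fuel
   = 133 * 240 / 840
   = 31920 / 840
   = 38 L/h


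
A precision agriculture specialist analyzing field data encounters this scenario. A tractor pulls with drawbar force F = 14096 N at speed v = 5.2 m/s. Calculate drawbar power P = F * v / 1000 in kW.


P = F * v / 1000
  = 14096 * 5.2 / 1000
  = 73299.20 / 1000
  = 73.30 kW


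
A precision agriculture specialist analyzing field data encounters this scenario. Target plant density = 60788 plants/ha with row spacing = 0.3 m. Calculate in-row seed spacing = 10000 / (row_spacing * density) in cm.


spacing = 10000 / (row_sp * density)
        = 10000 / (0.3 * 60788)
        = 10000 / 18236.40
        = 0.54835 m = 54.84 cm


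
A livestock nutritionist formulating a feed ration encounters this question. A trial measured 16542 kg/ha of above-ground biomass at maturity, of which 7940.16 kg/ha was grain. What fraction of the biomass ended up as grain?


HI = grain_yield / biomass
   = 7940.16 / 16542
   = 0.48


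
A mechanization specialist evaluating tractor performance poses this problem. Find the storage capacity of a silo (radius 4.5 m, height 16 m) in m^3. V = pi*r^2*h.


V = pi * r^2 * h
  = pi * 4.5^2 * 16
  = pi * 20.25 * 16
  = 1017.88 m^3


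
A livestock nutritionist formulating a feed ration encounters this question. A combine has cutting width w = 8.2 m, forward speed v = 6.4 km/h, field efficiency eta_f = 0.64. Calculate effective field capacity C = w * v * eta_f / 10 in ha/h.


C = w * v * eta_f / 10
  = 8.2 * 6.4 * 0.64 / 10
  = 33.59 / 10
  = 3.36 ha/h


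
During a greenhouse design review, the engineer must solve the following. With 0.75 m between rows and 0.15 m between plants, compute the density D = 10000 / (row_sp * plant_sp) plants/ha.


D = 10000 / (row_sp * plant_sp)
  = 10000 / (0.75 * 0.15)
  = 10000 / 0.1125
  = 88888.89 plants/ha


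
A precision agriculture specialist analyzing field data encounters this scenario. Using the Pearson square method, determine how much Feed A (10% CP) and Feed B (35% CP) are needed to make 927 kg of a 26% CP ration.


parts_A = CP_b - target = 35 - 26 = 9
parts_B = target - CP_a = 26 - 10 = 16
total_parts = 9 + 16 = 25
Feed A = 927 * 9 / 25 = 333.72 kg
Feed B = 927 * 16 / 25 = 593.28 kg

333.72 kg


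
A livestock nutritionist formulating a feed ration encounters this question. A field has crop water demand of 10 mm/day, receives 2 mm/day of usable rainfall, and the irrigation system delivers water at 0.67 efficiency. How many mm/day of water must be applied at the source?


IWR = (ETc - Pe) / Ea
    = (10 - 2) / 0.67
    = 8 / 0.67
    = 11.94 mm/day


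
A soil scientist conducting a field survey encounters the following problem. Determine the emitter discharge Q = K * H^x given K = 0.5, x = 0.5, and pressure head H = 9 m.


Q = K * H^x
  = 0.5 * 9^0.5
  = 0.5 * 3
  = 1.50 L/h


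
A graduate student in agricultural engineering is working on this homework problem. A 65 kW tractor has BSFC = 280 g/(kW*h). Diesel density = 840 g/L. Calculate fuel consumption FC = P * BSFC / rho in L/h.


FC = P * BSFC / rho_fuel
   = 65 * 280 / 840
   = 18200 / 840
   = 21.67 L/h


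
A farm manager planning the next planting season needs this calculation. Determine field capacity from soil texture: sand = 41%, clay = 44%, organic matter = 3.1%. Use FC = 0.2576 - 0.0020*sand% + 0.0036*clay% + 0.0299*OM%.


FC = 0.2576 - 0.0020*41 + 0.0036*44 + 0.0299*3.1
   = 0.2576 - 0.0820 + 0.1584 + 0.0927
   = 0.4267


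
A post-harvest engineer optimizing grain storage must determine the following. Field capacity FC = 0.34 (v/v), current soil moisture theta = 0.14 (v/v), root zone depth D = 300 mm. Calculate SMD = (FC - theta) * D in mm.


SMD = (FC - theta) * D
    = (0.34 - 0.14) * 300
    = 0.200 * 300
    = 60 mm


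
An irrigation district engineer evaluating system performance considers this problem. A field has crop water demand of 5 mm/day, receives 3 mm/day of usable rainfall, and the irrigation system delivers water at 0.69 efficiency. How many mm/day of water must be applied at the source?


IWR = (ETc - Pe) / Ea
    = (5 - 3) / 0.69
    = 2 / 0.69
    = 2.90 mm/day


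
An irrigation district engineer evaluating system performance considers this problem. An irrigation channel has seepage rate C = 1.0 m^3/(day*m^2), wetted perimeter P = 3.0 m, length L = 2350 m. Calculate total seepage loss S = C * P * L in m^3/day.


S = C * P * L
  = 1.0 * 3.0 * 2350
  = 7050 m^3/day


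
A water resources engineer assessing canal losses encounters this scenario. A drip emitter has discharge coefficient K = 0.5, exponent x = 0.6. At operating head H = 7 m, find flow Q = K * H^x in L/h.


Q = K * H^x
  = 0.5 * 7^0.6
  = 0.5 * 3.2141
  = 1.61 L/h


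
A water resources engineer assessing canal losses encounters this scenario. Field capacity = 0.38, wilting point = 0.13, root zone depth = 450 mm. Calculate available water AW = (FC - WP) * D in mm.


AW = (FC - WP) * D
   = (0.38 - 0.13) * 450
   = 0.25 * 450
   = 112.50 mm


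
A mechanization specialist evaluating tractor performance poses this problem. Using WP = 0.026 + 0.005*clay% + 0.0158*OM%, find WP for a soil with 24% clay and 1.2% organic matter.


WP = 0.026 + 0.005*24 + 0.0158*1.2
   = 0.026 + 0.1200 + 0.0190
   = 0.1650


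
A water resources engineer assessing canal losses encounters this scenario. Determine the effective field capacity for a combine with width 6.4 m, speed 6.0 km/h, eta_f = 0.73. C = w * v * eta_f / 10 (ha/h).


C = w * v * eta_f / 10
  = 6.4 * 6.0 * 0.73 / 10
  = 28.03 / 10
  = 2.80 ha/h


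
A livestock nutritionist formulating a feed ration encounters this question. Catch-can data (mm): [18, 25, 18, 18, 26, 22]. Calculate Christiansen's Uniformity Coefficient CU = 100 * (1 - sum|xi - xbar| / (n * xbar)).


xbar = 127 / 6 = 21.167
sum|xi - xbar| = 19
CU = 100 * (1 - 19 / (6 * 21.167))
   = 100 * (1 - 0.1496)
   = 85.04%


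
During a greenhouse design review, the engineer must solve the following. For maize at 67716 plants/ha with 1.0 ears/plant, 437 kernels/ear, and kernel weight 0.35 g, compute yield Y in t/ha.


Y = density * ears * kernels * kw
  = 67716 * 1.0 * 437 * 0.35 g/ha
  = 10357162.20 g/ha
  = 10357.16 kg/ha = 10.36 t/ha


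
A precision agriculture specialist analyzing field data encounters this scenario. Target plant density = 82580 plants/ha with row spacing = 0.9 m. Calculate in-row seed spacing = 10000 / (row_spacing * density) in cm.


spacing = 10000 / (row_sp * density)
        = 10000 / (0.9 * 82580)
        = 10000 / 74322
        = 0.13455 m = 13.45 cm


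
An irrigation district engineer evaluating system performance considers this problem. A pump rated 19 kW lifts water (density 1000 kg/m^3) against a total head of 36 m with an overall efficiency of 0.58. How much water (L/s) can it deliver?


Q = (P * 1000 * eta) / (rho * g * H)
  = (19 * 1000 * 0.58) / (1000 * 9.81 * 36)
  = 11020 / 353160
  = 0.03120 m^3/s = 31.20 L/s


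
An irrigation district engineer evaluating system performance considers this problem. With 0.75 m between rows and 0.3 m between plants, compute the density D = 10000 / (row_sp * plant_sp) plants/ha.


D = 10000 / (row_sp * plant_sp)
  = 10000 / (0.75 * 0.3)
  = 10000 / 0.2250
  = 44444.44 plants/ha


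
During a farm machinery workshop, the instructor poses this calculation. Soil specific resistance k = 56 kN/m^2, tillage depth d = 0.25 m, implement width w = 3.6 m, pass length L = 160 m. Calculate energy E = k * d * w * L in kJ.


E = k * d * w * L
  = 56 * 0.25 * 3.6 * 160
  = 8064 kJ


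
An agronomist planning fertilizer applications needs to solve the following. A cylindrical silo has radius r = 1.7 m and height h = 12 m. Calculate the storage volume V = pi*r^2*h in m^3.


V = pi * r^2 * h
  = pi * 1.7^2 * 12
  = pi * 2.89 * 12
  = 108.95 m^3


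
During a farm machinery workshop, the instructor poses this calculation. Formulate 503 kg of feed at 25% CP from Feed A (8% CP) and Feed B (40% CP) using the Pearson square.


parts_A = CP_b - target = 40 - 25 = 15
parts_B = target - CP_a = 25 - 8 = 17
total_parts = 15 + 17 = 32
Feed A = 503 * 15 / 32 = 235.78 kg
Feed B = 503 * 17 / 32 = 267.22 kg

235.78 kg


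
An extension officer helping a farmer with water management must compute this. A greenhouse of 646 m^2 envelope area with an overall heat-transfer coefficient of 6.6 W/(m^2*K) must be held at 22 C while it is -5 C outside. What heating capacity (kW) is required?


dT = 22 - (-5) = 27 K
Q = U * A * dT
  = 6.6 * 646 * 27
  = 115117.20 W = 115.12 kW


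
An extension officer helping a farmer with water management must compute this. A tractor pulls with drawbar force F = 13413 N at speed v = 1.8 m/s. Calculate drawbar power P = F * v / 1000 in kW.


P = F * v / 1000
  = 13413 * 1.8 / 1000
  = 24143.40 / 1000
  = 24.14 kW


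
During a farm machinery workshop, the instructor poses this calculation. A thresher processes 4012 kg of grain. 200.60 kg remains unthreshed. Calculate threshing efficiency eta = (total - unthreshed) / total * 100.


eta = (total - unthreshed) / total * 100
    = (4012 - 200.60) / 4012 * 100
    = 3811.40 / 4012 * 100
    = 95%


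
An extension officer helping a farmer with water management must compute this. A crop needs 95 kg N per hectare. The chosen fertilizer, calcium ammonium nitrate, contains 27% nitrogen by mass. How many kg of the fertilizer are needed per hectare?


Rate = N_required / (N_content / 100)
     = 95 / (27 / 100)
     = 95 / 0.27
     = 351.85 kg/ha


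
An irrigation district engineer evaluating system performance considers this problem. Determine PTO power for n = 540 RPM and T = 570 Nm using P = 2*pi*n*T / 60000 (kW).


P = 2*pi*n*T / 60000
  = 2*pi * 540 * 570 / 60000
  = 1933964.44 / 60000
  = 32.23 kW


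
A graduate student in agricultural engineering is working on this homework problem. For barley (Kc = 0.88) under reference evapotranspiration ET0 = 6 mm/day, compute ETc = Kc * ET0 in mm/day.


ETc = Kc * ET0
    = 0.88 * 6
    = 5.28 mm/day


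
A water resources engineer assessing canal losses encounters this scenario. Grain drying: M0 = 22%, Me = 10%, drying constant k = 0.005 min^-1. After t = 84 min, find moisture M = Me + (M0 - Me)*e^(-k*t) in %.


M = Me + (M0 - Me) * e^(-k*t)
  = 10 + (22 - 10) * e^(-0.005*84)
  = 10 + 12 * e^(-0.420)
  = 10 + 12 * 0.65705
  = 10 + 7.8846
  = 17.88%


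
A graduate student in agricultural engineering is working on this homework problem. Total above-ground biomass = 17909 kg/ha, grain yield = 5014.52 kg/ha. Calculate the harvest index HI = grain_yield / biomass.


HI = grain_yield / biomass
   = 5014.52 / 17909
   = 0.28


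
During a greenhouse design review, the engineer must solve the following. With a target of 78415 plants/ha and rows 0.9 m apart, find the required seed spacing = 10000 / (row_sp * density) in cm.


spacing = 10000 / (row_sp * density)
        = 10000 / (0.9 * 78415)
        = 10000 / 70573.50
        = 0.14170 m = 14.17 cm


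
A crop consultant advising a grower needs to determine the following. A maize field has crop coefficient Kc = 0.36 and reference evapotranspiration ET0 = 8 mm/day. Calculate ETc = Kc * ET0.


ETc = Kc * ET0
    = 0.36 * 8
    = 2.88 mm/day


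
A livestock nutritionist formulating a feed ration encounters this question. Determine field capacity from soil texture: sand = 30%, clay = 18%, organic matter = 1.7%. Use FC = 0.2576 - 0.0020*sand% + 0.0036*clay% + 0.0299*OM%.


FC = 0.2576 - 0.0020*30 + 0.0036*18 + 0.0299*1.7
   = 0.2576 - 0.0600 + 0.0648 + 0.0508
   = 0.3132


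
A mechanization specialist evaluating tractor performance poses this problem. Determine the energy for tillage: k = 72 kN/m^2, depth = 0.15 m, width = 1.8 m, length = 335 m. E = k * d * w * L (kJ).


E = k * d * w * L
  = 72 * 0.15 * 1.8 * 335
  = 6512.40 kJ


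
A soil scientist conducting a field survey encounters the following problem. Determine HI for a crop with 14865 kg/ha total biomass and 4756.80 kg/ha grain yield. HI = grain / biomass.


HI = grain_yield / biomass
   = 4756.80 / 14865
   = 0.32


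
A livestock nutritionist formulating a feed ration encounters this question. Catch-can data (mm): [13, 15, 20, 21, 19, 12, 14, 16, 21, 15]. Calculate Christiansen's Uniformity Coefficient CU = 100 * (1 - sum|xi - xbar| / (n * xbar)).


xbar = 166 / 10 = 16.600
sum|xi - xbar| = 29.200
CU = 100 * (1 - 29.200 / (10 * 16.600))
   = 100 * (1 - 0.1759)
   = 82.41%


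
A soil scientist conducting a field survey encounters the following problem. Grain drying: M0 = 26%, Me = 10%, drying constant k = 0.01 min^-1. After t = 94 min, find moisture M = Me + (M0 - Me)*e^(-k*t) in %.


M = Me + (M0 - Me) * e^(-k*t)
  = 10 + (26 - 10) * e^(-0.01*94)
  = 10 + 16 * e^(-0.940)
  = 10 + 16 * 0.39063
  = 10 + 6.2500
  = 16.25%


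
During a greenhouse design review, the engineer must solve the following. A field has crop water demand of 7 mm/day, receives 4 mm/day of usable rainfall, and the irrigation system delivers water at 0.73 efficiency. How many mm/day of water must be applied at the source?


IWR = (ETc - Pe) / Ea
    = (7 - 4) / 0.73
    = 3 / 0.73
    = 4.11 mm/day


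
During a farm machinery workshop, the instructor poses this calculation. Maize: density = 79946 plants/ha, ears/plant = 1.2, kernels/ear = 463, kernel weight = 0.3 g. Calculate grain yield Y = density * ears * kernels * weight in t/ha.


Y = density * ears * kernels * kw
  = 79946 * 1.2 * 463 * 0.3 g/ha
  = 13325399.28 g/ha
  = 13325.40 kg/ha = 13.33 t/ha


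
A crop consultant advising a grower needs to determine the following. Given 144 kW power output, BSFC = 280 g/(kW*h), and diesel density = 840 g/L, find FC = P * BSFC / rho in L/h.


FC = P * BSFC / rho_fuel
   = 144 * 280 / 840
   = 40320 / 840
   = 48 L/h


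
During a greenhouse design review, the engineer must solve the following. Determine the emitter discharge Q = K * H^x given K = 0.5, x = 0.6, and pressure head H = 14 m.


Q = K * H^x
  = 0.5 * 14^0.6
  = 0.5 * 4.8717
  = 2.44 L/h


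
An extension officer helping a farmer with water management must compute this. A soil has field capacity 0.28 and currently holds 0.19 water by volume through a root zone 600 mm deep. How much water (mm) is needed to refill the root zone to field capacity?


SMD = (FC - theta) * D
    = (0.28 - 0.19) * 600
    = 0.090 * 600
    = 54 mm


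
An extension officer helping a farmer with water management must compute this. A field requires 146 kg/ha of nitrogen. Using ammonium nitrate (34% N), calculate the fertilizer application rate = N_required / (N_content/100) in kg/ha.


Rate = N_required / (N_content / 100)
     = 146 / (34 / 100)
     = 146 / 0.34
     = 429.41 kg/ha


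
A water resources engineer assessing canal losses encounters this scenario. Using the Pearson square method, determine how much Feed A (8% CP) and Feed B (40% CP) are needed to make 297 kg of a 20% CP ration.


parts_A = CP_b - target = 40 - 20 = 20
parts_B = target - CP_a = 20 - 8 = 12
total_parts = 20 + 12 = 32
Feed A = 297 * 20 / 32 = 185.63 kg
Feed B = 297 * 12 / 32 = 111.38 kg

185.63 kg


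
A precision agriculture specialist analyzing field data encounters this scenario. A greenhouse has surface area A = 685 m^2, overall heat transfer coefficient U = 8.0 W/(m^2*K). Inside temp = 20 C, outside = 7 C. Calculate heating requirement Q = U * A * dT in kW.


dT = 20 - (7) = 13 K
Q = U * A * dT
  = 8.0 * 685 * 13
  = 71240 W = 71.24 kW


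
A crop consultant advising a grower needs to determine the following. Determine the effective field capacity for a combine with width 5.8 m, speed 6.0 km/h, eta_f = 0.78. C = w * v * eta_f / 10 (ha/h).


C = w * v * eta_f / 10
  = 5.8 * 6.0 * 0.78 / 10
  = 27.14 / 10
  = 2.71 ha/h


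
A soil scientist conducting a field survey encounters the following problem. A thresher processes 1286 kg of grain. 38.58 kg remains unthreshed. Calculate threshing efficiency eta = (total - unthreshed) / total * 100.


eta = (total - unthreshed) / total * 100
    = (1286 - 38.58) / 1286 * 100
    = 1247.42 / 1286 * 100
    = 97%


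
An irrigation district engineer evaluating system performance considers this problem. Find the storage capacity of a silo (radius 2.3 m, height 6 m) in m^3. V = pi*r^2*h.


V = pi * r^2 * h
  = pi * 2.3^2 * 6
  = pi * 5.29 * 6
  = 99.71 m^3


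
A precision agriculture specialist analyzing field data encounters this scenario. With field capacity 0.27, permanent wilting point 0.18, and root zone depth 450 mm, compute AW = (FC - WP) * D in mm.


AW = (FC - WP) * D
   = (0.27 - 0.18) * 450
   = 0.09 * 450
   = 40.50 mm


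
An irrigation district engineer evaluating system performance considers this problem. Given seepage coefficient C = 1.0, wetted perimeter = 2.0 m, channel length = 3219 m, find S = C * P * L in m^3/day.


S = C * P * L
  = 1.0 * 2.0 * 3219
  = 6438 m^3/day


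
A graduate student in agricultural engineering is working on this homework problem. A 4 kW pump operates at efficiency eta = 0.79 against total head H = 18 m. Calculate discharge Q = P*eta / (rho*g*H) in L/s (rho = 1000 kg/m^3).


Q = (P * 1000 * eta) / (rho * g * H)
  = (4 * 1000 * 0.79) / (1000 * 9.81 * 18)
  = 3160 / 176580
  = 0.01790 m^3/s = 17.90 L/s
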